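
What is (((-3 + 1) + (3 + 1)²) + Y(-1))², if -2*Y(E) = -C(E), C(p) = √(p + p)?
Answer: (28 + I*√2)²/4 ≈ 195.5 + 19.799*I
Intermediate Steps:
C(p) = √2*√p (C(p) = √(2*p) = √2*√p)
Y(E) = √2*√E/2 (Y(E) = -(-1)*√2*√E/2 = √2*√E/2)
(((-3 + 1) + (3 + 1)²) + Y(-1))² = (((-3 + 1) + (3 + 1)²) + √2*√(-1)/2)² = ((-2 + 4²) + √2*I/2)² = ((-2 + 16) + I*√2/2)² = (14 + I*√2/2)²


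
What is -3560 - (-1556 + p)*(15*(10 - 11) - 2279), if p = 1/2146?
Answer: -103617665/29 ≈ -3.5730e+6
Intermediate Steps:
p = 1/2146 ≈ 0.00046598
-3560 - (-1556 + p)*(15*(10 - 11) - 2279) = -3560 - (-1556 + 1/2146)*(15*(10 - 11) - 2279) = -3560 - (-3339175)*(15*(-1) - 2279)/2146 = -3560 - (-3339175)*(-15 - 2279)/2146 = -3560 - (-3339175)*(-2294)/2146 = -3560 - 1*103514425/29 = -3560 - 103514425/29 = -103617665/29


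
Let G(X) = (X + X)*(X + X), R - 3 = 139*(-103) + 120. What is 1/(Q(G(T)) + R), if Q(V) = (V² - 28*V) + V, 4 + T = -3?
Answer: 1/18930 ≈ 5.2826e-5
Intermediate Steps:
T = -7 (T = -4 - 3 = -7)
R = -14194 (R = 3 + (139*(-103) + 120) = 3 + (-14317 + 120) = 3 - 14197 = -14194)
G(X) = 4*X² (G(X) = (2*X)*(2*X) = 4*X²)
Q(V) = V² - 27*V
1/(Q(G(T)) + R) = 1/((4*(-7)²)*(-27 + 4*(-7)²) - 14194) = 1/((4*49)*(-27 + 4*49) - 14194) = 1/(196*(-27 + 196) - 14194) = 1/(196*169 - 14194) = 1/(33124 - 14194) = 1/18930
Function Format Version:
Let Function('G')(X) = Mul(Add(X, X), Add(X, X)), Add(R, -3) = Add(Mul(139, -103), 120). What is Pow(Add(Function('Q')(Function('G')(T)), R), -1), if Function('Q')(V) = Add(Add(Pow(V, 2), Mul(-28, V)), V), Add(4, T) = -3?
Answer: Rational(1, 18930) ≈ 5.2826e-5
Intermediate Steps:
T = -7 (T = Add(-4, -3) = -7)
R = -14194 (R = Add(3, Add(Mul(139, -103), 120)) = Add(3, Add(-14317, 120)) = Add(3, -14197) = -14194)
Function('G')(X) = Mul(4, Pow(X, 2)) (Function('G')(X) = Mul(Mul(2, X), Mul(2, X)) = Mul(4, Pow(X, 2)))
Function('Q')(V) = Add(Pow(V, 2), Mul(-27, V))
Pow(Add(Function('Q')(Function('G')(T)), R), -1) = Pow(Add(Mul(Mul(4, Pow(-7, 2)), Add(-27, Mul(4, Pow(-7, 2)))), -14194), -1) = Pow(Add(Mul(Mul(4, 49), Add(-27, Mul(4, 49))), -14194), -1) = Pow(Add(Mul(196, Add(-27, 196)), -14194), -1) = Pow(Add(Mul(196, 169), -14194), -1) = Pow(Add(33124, -14194), -1) = Pow(18930, -1) = Rational(1, 18930)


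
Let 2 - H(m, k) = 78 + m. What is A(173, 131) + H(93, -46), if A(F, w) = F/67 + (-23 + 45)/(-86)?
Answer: -480187/2881 ≈ -166.67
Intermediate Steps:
H(m, k) = -76 - m (H(m, k) = 2 - (78 + m) = 2 + (-78 - m) = -76 - m)
A(F, w) = -11/43 + F/67 (A(F, w) = F*(1/67) + 22*(-1/86) = F/67 - 11/43 = -11/43 + F/67)
A(173, 131) + H(93, -46) = (-11/43 + (1/67)*173) + (-76 - 1*93) = (-11/43 + 173/67) + (-76 - 93) = 6702/2881 - 169 = -480187/2881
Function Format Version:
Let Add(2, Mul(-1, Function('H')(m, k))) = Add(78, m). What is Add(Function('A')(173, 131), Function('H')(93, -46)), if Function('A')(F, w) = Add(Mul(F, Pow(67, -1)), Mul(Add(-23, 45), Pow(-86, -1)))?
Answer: Rational(-480187, 2881) ≈ -166.67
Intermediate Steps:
Function('H')(m, k) = Add(-76, Mul(-1, m)) (Function('H')(m, k) = Add(2, Mul(-1, Add(78, m))) = Add(2, Add(-78, Mul(-1, m))) = Add(-76, Mul(-1, m)))
Function('A')(F, w) = Add(Rational(-11, 43), Mul(Rational(1, 67), F)) (Function('A')(F, w) = Add(Mul(F, Rational(1, 67)), Mul(22, Rational(-1, 86))) = Add(Mul(Rational(1, 67), F), Rational(-11, 43)) = Add(Rational(-11, 43), Mul(Rational(1, 67), F)))
Add(Function('A')(173, 131), Function('H')(93, -46)) = Add(Add(Rational(-11, 43), Mul(Rational(1, 67), 173)), Add(-76, Mul(-1, 93))) = Add(Add(Rational(-11, 43), Rational(173, 67)), Add(-76, -93)) = Add(Rational(6702, 2881), -169) = Rational(-480187, 2881)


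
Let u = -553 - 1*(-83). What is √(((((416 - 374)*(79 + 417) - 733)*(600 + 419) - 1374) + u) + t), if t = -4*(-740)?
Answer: √20481997 ≈ 4525.7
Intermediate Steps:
t = 2960
u = -470 (u = -553 + 83 = -470)
√(((((416 - 374)*(79 + 417) - 733)*(600 + 419) - 1374) + u) + t) = √(((((416 - 374)*(79 + 417) - 733)*(600 + 419) - 1374) - 470) + 2960) = √((((42*496 - 733)*1019 - 1374) - 470) + 2960) = √((((20832 - 733)*1019 - 1374) - 470) + 2960) = √(((20099*1019 - 1374) - 470) + 2960) = √(((20480881 - 1374) - 470) + 2960) = √((20479507 - 470) + 2960) = √(20479037 + 2960) = √20481997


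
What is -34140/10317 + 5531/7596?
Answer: -67421371/26122644 ≈ -2.5810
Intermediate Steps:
-34140/10317 + 5531/7596 = -34140*1/10317 + 5531*(1/7596) = -11380/3439 + 5531/7596 = -67421371/26122644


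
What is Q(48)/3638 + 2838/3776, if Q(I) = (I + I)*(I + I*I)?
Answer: 215728809/3434272 ≈ 62.816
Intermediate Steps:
Q(I) = 2*I*(I + I²) (Q(I) = (2*I)*(I + I²) = 2*I*(I + I²))
Q(48)/3638 + 2838/3776 = (2*48²*(1 + 48))/3638 + 2838/3776 = (2*2304*49)*(1/3638) + 2838*(1/3776) = 225792*(1/3638) + 1419/1888 = 112896/1819 + 1419/1888 = 215728809/3434272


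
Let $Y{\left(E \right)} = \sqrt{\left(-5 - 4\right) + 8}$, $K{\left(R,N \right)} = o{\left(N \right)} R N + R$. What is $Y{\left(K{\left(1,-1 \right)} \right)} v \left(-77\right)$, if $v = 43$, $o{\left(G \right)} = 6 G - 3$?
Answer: $- 3311 i \approx - 3311.0 i$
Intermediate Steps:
$o{\left(G \right)} = -3 + 6 G$
$K{\left(R,N \right)} = R + N R \left(-3 + 6 N\right)$ ($K{\left(R,N \right)} = \left(-3 + 6 N\right) R N + R = R \left(-3 + 6 N\right) N + R = N R \left(-3 + 6 N\right) + R = R + N R \left(-3 + 6 N\right)$)
$Y{\left(E \right)} = i$ ($Y{\left(E \right)} = \sqrt{\left(-5 - 4\right) + 8} = \sqrt{-9 + 8} = \sqrt{-1} = i$)
$Y{\left(K{\left(1,-1 \right)} \right)} v \left(-77\right) = i 43 \left(-77\right) = 43 i \left(-77\right) = - 3311 i$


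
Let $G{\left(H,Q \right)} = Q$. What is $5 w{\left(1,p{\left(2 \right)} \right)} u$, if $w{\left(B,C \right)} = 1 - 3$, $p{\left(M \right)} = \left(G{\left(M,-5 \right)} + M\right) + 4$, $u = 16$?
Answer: $-160$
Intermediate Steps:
$p{\left(M \right)} = -1 + M$ ($p{\left(M \right)} = \left(-5 + M\right) + 4 = -1 + M$)
$w{\left(B,C \right)} = -2$
$5 w{\left(1,p{\left(2 \right)} \right)} u = 5 \left(-2\right) 16 = \left(-10\right) 16 = -160$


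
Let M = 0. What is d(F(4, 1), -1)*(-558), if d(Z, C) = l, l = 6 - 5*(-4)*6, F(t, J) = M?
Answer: -70308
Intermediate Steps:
F(t, J) = 0
l = 126 (l = 6 + 20*6 = 6 + 120 = 126)
d(Z, C) = 126
d(F(4, 1), -1)*(-558) = 126*(-558) = -70308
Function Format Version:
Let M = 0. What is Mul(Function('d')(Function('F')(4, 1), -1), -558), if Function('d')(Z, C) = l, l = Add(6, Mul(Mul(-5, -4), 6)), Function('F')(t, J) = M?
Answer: -70308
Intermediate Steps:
Function('F')(t, J) = 0
l = 126 (l = Add(6, Mul(20, 6)) = Add(6, 120) = 126)
Function('d')(Z, C) = 126
Mul(Function('d')(Function('F')(4, 1), -1), -558) = Mul(126, -558) = -70308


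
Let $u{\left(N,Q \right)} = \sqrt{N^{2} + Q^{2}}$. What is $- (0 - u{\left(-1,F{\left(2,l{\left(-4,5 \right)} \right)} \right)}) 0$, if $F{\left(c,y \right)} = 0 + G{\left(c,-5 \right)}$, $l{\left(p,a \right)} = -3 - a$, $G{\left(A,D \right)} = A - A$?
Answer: $0$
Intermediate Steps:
$G{\left(A,D \right)} = 0$
$F{\left(c,y \right)} = 0$ ($F{\left(c,y \right)} = 0 + 0 = 0$)
$- (0 - u{\left(-1,F{\left(2,l{\left(-4,5 \right)} \right)} \right)}) 0 = - (0 - \sqrt{\left(-1\right)^{2} + 0^{2}}) 0 = - (0 - \sqrt{1 + 0}) 0 = - (0 - \sqrt{1}) 0 = - (0 - 1) 0 = \left(-1\right) \left(-1\right) 0 = 1 \cdot 0 = 0$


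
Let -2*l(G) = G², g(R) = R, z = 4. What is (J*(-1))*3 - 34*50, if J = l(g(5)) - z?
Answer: -3301/2 ≈ -1650.5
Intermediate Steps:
l(G) = -G²/2
J = -33/2 (J = -½*5² - 1*4 = -½*25 - 4 = -25/2 - 4 = -33/2 ≈ -16.500)
(J*(-1))*3 - 34*50 = -33/2*(-1)*3 - 34*50 = (33/2)*3 - 1700 = 99/2 - 1700 = -3301/2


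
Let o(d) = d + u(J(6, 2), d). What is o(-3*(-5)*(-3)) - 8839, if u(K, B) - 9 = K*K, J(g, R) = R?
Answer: -8871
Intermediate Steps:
u(K, B) = 9 + K**2 (u(K, B) = 9 + K*K = 9 + K**2)
o(d) = 13 + d (o(d) = d + (9 + 2**2) = d + (9 + 4) = d + 13 = 13 + d)
o(-3*(-5)*(-3)) - 8839 = (13 - 3*(-5)*(-3)) - 8839 = (13 + 15*(-3)) - 8839 = (13 - 45) - 8839 = -32 - 8839 = -8871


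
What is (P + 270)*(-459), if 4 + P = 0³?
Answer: -122094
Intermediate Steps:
P = -4 (P = -4 + 0³ = -4 + 0 = -4)
(P + 270)*(-459) = (-4 + 270)*(-459) = 266*(-459) = -122094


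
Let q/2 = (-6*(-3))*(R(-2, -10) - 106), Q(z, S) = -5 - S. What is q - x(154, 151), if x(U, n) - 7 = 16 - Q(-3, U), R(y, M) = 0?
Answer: -3998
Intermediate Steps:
x(U, n) = 28 + U (x(U, n) = 7 + (16 - (-5 - U)) = 7 + (16 + (5 + U)) = 7 + (21 + U) = 28 + U)
q = -3816 (q = 2*((-6*(-3))*(0 - 106)) = 2*(18*(-106)) = 2*(-1908) = -3816)
q - x(154, 151) = -3816 - (28 + 154) = -3816 - 1*182 = -3816 - 182 = -3998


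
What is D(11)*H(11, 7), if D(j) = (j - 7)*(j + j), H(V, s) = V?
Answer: 968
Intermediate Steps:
D(j) = 2*j*(-7 + j) (D(j) = (-7 + j)*(2*j) = 2*j*(-7 + j))
D(11)*H(11, 7) = (2*11*(-7 + 11))*11 = (2*11*4)*11 = 88*11 = 968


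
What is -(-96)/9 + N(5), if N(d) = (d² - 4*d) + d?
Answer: 62/3 ≈ 20.667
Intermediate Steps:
N(d) = d² - 3*d
-(-96)/9 + N(5) = -(-96)/9 + 5*(-3 + 5) = -(-96)/9 + 5*2 = -8*(-4/3) + 10 = 32/3 + 10 = 62/3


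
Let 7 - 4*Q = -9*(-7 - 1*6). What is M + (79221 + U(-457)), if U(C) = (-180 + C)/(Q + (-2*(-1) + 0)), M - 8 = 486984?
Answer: 28878137/51 ≈ 5.6624e+5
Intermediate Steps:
M = 486992 (M = 8 + 486984 = 486992)
Q = -55/2 (Q = 7/4 - (-9)*(-7 - 1*6)/4 = 7/4 - (-9)*(-7 - 6)/4 = 7/4 - (-9)*(-13)/4 = 7/4 - 1/4*117 = 7/4 - 117/4 = -55/2 ≈ -27.500)
U(C) = 120/17 - 2*C/51 (U(C) = (-180 + C)/(-55/2 + (-2*(-1) + 0)) = (-180 + C)/(-55/2 + (2 + 0)) = (-180 + C)/(-55/2 + 2) = (-180 + C)/(-51/2) = (-180 + C)*(-2/51) = 120/17 - 2*C/51)
M + (79221 + U(-457)) = 486992 + (79221 + (120/17 - 2/51*(-457))) = 486992 + (79221 + (120/17 + 914/51)) = 486992 + (79221 + 1274/51) = 486992 + 4041545/51 = 28878137/51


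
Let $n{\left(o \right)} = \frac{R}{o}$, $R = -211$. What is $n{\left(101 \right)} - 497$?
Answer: $- \frac{50408}{101} \approx -499.09$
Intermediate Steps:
$n{\left(o \right)} = - \frac{211}{o}$
$n{\left(101 \right)} - 497 = - \frac{211}{101} - 497 = - \frac{50408}{101}$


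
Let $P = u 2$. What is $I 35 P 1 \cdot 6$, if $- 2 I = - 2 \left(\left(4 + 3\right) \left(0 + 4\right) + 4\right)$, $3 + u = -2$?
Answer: $-67200$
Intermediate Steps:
$u = -5$ ($u = -3 - 2 = -5$)
$I = 32$ ($I = - \frac{\left(-2\right) \left(\left(4 + 3\right) \left(0 + 4\right) + 4\right)}{2} = - \frac{\left(-2\right) \left(7 \cdot 4 + 4\right)}{2} = - \frac{\left(-2\right) \left(28 + 4\right)}{2} = - \frac{\left(-2\right) 32}{2} = \left(- \frac{1}{2}\right) \left(-64\right) = 32$)
$P = -10$ ($P = \left(-5\right) 2 = -10$)
$I 35 P 1 \cdot 6 = 32 \cdot 35 \left(-10\right) 1 \cdot 6 = 1120 \left(\left(-10\right) 6\right) = 1120 \left(-60\right) = -67200$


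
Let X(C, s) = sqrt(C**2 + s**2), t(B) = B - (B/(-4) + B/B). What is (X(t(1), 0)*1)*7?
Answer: 7/4 ≈ 1.7500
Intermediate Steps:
t(B) = -1 + 5*B/4 (t(B) = B - (B*(-1/4) + 1) = B - (-B/4 + 1) = B - (1 - B/4) = B + (-1 + B/4) = -1 + 5*B/4)
(X(t(1), 0)*1)*7 = (sqrt((-1 + (5/4)*1)**2 + 0**2)*1)*7 = (sqrt((-1 + 5/4)**2 + 0)*1)*7 = (sqrt((1/4)**2 + 0)*1)*7 = (sqrt(1/16 + 0)*1)*7 = (sqrt(1/16)*1)*7 = ((1/4)*1)*7 = (1/4)*7 = 7/4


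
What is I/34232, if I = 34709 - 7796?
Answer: 26913/34232 ≈ 0.78619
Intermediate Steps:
I = 26913
I/34232 = 26913/34232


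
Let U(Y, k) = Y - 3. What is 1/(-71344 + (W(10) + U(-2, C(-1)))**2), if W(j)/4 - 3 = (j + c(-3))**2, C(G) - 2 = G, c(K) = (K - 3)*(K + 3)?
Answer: 1/94305 ≈ 1.0604e-5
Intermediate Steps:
c(K) = (-3 + K)*(3 + K)
C(G) = 2 + G
W(j) = 12 + 4*j**2 (W(j) = 12 + 4*(j + (-9 + (-3)**2))**2 = 12 + 4*(j + (-9 + 9))**2 = 12 + 4*(j + 0)**2 = 12 + 4*j**2)
U(Y, k) = -3 + Y
1/(-71344 + (W(10) + U(-2, C(-1)))**2) = 1/(-71344 + ((12 + 4*10**2) + (-3 - 2))**2) = 1/(-71344 + ((12 + 4*100) - 5)**2) = 1/(-71344 + ((12 + 400) - 5)**2) = 1/(-71344 + (412 - 5)**2) = 1/(-71344 + 407**2) = 1/(-71344 + 165649) = 1/94305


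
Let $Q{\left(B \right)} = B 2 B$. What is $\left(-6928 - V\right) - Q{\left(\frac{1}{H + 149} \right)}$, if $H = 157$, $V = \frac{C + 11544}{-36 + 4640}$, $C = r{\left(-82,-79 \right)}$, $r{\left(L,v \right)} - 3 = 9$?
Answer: $- \frac{373467983057}{53887518} \approx -6930.5$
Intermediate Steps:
$r{\left(L,v \right)} = 12$ ($r{\left(L,v \right)} = 3 + 9 = 12$)
$C = 12$
$V = \frac{2889}{1151}$ ($V = \frac{12 + 11544}{-36 + 4640} = \frac{11556}{4604} = 11556 \cdot \frac{1}{4604} = \frac{2889}{1151} \approx 2.51$)
$Q{\left(B \right)} = 2 B^{2}$ ($Q{\left(B \right)} = 2 B B = 2 B^{2}$)
$\left(-6928 - V\right) - Q{\left(\frac{1}{H + 149} \right)} = \left(-6928 - \frac{2889}{1151}\right) - 2 \left(\frac{1}{157 + 149}\right)^{2} = \left(-6928 - \frac{2889}{1151}\right) - 2 \left(\frac{1}{306}\right)^{2} = - \frac{7977017}{1151} - \frac{2}{93636} = - \frac{7977017}{1151} - 2 \cdot \frac{1}{93636} = - \frac{7977017}{1151} - \frac{1}{46818} = - \frac{373467983057}{53887518}$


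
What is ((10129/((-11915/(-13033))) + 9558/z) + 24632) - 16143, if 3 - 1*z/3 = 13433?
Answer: 313126984237/16001845 ≈ 19568.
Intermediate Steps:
z = -40290 (z = 9 - 3*13433 = 9 - 40299 = -40290)
((10129/((-11915/(-13033))) + 9558/z) + 24632) - 16143 = ((10129/((-11915/(-13033))) + 9558/(-40290)) + 24632) - 16143 = ((10129/((-11915*(-1/13033))) + 9558*(-1/40290)) + 24632) - 16143 = ((10129/(11915/13033) - 1593/6715) + 24632) - 16143 = ((10129*(13033/11915) - 1593/6715) + 24632) - 16143 = ((132011257/11915 - 1593/6715) + 24632) - 16143 = (177287322032/16001845 + 24632) - 16143 = 571444768072/16001845 - 16143 = 313126984237/16001845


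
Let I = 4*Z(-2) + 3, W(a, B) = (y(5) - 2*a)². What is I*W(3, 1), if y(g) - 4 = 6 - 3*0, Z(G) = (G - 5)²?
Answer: 3184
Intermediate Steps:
Z(G) = (-5 + G)²
y(g) = 10 (y(g) = 4 + (6 - 3*0) = 4 + (6 + 0) = 4 + 6 = 10)
W(a, B) = (10 - 2*a)²
I = 199 (I = 4*(-5 - 2)² + 3 = 4*(-7)² + 3 = 4*49 + 3 = 196 + 3 = 199)
I*W(3, 1) = 199*(4*(-5 + 3)²) = 199*(4*(-2)²) = 199*(4*4) = 199*16 = 3184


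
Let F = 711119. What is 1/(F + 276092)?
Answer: 1/987211 ≈ 1.0130e-6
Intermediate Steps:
1/(F + 276092) = 1/(711119 + 276092) = 1/987211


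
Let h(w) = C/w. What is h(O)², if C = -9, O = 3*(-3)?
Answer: 1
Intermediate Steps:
O = -9
h(w) = -9/w
h(O)² = (-9/(-9))² = (-9*(-⅑))² = 1² = 1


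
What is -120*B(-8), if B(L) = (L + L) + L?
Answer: 2880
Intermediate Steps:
B(L) = 3*L (B(L) = 2*L + L = 3*L)
-120*B(-8) = -360*(-8) = -120*(-24) = 2880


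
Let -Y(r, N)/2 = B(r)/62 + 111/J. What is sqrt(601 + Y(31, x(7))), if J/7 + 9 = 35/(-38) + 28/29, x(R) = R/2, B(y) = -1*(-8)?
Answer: sqrt(2771445325746629)/2141573 ≈ 24.582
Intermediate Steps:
B(y) = 8
x(R) = R/2 (x(R) = R*(1/2) = R/2)
J = -69083/1102 (J = -63 + 7*(35/(-38) + 28/29) = -63 + 7*(35*(-1/38) + 28*(1/29)) = -63 + 7*(-35/38 + 28/29) = -63 + 7*(49/1102) = -63 + 343/1102 = -69083/1102 ≈ -62.689)
Y(r, N) = 7031300/2141573 (Y(r, N) = -2*(8/62 + 111/(-69083/1102)) = -2*(8*(1/62) + 111*(-1102/69083)) = -2*(4/31 - 122322/69083) = -2*(-3515650/2141573) = 7031300/2141573)
sqrt(601 + Y(31, x(7))) = sqrt(601 + 7031300/2141573) = sqrt(1294116673/2141573) = sqrt(2771445325746629)/2141573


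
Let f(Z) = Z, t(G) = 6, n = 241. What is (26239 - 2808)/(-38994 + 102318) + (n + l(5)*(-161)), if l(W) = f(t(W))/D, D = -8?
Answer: 5732722/15831 ≈ 362.12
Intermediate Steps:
l(W) = -3/4 (l(W) = 6/(-8) = 6*(-1/8) = -3/4)
(26239 - 2808)/(-38994 + 102318) + (n + l(5)*(-161)) = (26239 - 2808)/(-38994 + 102318) + (241 - 3/4*(-161)) = 23431/63324 + (241 + 483/4) = 23431*(1/63324) + 1447/4 = 23431/63324 + 1447/4 = 5732722/15831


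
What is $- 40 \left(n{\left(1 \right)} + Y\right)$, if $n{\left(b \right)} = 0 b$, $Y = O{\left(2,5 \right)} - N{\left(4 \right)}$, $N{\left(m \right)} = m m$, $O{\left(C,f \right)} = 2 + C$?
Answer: $480$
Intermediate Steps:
$N{\left(m \right)} = m^{2}$
$Y = -12$ ($Y = \left(2 + 2\right) - 4^{2} = 4 - 16 = -12$)
$n{\left(b \right)} = 0$
$- 40 \left(n{\left(1 \right)} + Y\right) = - 40 \left(0 - 12\right) = \left(-40\right) \left(-12\right) = 480$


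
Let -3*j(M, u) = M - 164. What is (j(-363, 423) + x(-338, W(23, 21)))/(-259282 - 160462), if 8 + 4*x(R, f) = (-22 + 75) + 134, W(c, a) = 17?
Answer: -2645/5036928 ≈ -0.00052512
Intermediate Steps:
x(R, f) = 179/4 (x(R, f) = -2 + ((-22 + 75) + 134)/4 = -2 + (53 + 134)/4 = -2 + (1/4)*187 = -2 + 187/4 = 179/4)
j(M, u) = 164/3 - M/3 (j(M, u) = -(M - 164)/3 = -(-164 + M)/3 = 164/3 - M/3)
(j(-363, 423) + x(-338, W(23, 21)))/(-259282 - 160462) = ((164/3 - 1/3*(-363)) + 179/4)/(-259282 - 160462) = ((164/3 + 121) + 179/4)/(-419744) = (527/3 + 179/4)*(-1/419744) = (2645/12)*(-1/419744) = -2645/5036928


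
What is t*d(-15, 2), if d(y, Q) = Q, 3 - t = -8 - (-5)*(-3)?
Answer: 52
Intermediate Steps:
t = 26 (t = 3 - (-8 - (-5)*(-3)) = 3 - (-8 - 1*15) = 3 - (-8 - 15) = 3 - 1*(-23) = 3 + 23 = 26)
t*d(-15, 2) = 26*2 = 52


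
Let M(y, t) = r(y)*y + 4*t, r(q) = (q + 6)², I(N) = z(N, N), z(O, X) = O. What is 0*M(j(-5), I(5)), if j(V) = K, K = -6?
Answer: 0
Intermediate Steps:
I(N) = N
j(V) = -6
r(q) = (6 + q)²
M(y, t) = 4*t + y*(6 + y)² (M(y, t) = (6 + y)²*y + 4*t = y*(6 + y)² + 4*t = 4*t + y*(6 + y)²)
0*M(j(-5), I(5)) = 0*(4*5 - 6*(6 - 6)²) = 0*(20 - 6*0²) = 0*(20 - 6*0) = 0*(20 + 0) = 0*20 = 0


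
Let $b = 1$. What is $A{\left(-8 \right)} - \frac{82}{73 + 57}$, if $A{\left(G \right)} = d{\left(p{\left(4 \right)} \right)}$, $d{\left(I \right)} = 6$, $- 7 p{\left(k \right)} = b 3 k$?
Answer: $\frac{349}{65} \approx 5.3692$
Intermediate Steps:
$p{\left(k \right)} = - \frac{3 k}{7}$ ($p{\left(k \right)} = - \frac{1 \cdot 3 k}{7} = - \frac{3 k}{7}$)
$A{\left(G \right)} = 6$
$A{\left(-8 \right)} - \frac{82}{73 + 57} = 6 - \frac{82}{73 + 57} = 6 - \frac{82}{130} = 6 - \frac{41}{65} = \frac{349}{65}$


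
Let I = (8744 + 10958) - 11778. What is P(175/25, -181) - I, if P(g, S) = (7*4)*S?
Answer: -12992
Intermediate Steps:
P(g, S) = 28*S
I = 7924 (I = 19702 - 11778 = 7924)
P(175/25, -181) - I = 28*(-181) - 1*7924 = -5068 - 7924 = -12992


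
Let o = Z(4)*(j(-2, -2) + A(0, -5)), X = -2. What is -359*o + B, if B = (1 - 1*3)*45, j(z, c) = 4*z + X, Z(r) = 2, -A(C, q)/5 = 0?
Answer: 7090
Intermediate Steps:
A(C, q) = 0 (A(C, q) = -5*0 = 0)
j(z, c) = -2 + 4*z (j(z, c) = 4*z - 2 = -2 + 4*z)
o = -20 (o = 2*((-2 + 4*(-2)) + 0) = 2*((-2 - 8) + 0) = 2*(-10 + 0) = 2*(-10) = -20)
B = -90 (B = (1 - 3)*45 = -2*45 = -90)
-359*o + B = -359*(-20) - 90 = 7180 - 90 = 7090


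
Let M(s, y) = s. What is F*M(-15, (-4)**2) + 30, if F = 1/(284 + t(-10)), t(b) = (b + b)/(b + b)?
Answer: 569/19 ≈ 29.947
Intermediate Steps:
t(b) = 1 (t(b) = (2*b)/((2*b)) = (2*b)*(1/(2*b)) = 1)
F = 1/285 (F = 1/(284 + 1) = 1/285 ≈ 0.0035088)
F*M(-15, (-4)**2) + 30 = (1/285)*(-15) + 30 = -1/19 + 30 = 569/19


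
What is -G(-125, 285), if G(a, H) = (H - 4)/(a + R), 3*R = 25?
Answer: 843/350 ≈ 2.4086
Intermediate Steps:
R = 25/3 (R = (⅓)*25 = 25/3 ≈ 8.3333)
G(a, H) = (-4 + H)/(25/3 + a) (G(a, H) = (H - 4)/(a + 25/3) = (-4 + H)/(25/3 + a))
-G(-125, 285) = -3*(-4 + 285)/(25 + 3*(-125)) = -3*281/(25 - 375) = -3*281/(-350) = -3*(-1)*281/350 = -1*(-843/350) = 843/350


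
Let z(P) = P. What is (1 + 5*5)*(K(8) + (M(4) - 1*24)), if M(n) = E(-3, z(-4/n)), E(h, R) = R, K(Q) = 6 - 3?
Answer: -572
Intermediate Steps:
K(Q) = 3
M(n) = -4/n
(1 + 5*5)*(K(8) + (M(4) - 1*24)) = (1 + 5*5)*(3 + (-4/4 - 1*24)) = (1 + 25)*(3 + (-4*¼ - 24)) = 26*(3 + (-1 - 24)) = 26*(3 - 25) = 26*(-22) = -572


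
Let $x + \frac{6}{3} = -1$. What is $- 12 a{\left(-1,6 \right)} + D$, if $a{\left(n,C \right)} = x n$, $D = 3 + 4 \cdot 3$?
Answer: $-21$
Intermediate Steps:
$x = -3$ ($x = -2 - 1 = -3$)
$D = 15$ ($D = 3 + 12 = 15$)
$a{\left(n,C \right)} = - 3 n$
$- 12 a{\left(-1,6 \right)} + D = - 12 \left(\left(-3\right) \left(-1\right)\right) + 15 = \left(-12\right) 3 + 15 = -36 + 15 = -21$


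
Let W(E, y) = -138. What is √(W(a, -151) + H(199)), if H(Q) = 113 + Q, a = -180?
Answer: √174 ≈ 13.191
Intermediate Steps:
√(W(a, -151) + H(199)) = √(-138 + (113 + 199)) = √(-138 + 312) = √174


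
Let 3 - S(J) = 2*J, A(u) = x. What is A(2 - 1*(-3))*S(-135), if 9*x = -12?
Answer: -364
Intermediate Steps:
x = -4/3 (x = (1/9)*(-12) = -4/3 ≈ -1.3333)
A(u) = -4/3
S(J) = 3 - 2*J
A(2 - 1*(-3))*S(-135) = -4*(3 - 2*(-135))/3 = -4*(3 + 270)/3 = -4/3*273 = -364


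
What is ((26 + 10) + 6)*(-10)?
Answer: -420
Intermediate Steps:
((26 + 10) + 6)*(-10) = (36 + 6)*(-10) = 42*(-10) = -420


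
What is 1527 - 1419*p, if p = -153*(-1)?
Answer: -215580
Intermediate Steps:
p = 153
1527 - 1419*p = 1527 - 1419*153 = 1527 - 217107 = -215580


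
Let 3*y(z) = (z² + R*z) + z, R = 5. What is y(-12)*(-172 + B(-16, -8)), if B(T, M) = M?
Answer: -4320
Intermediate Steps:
y(z) = 2*z + z²/3 (y(z) = ((z² + 5*z) + z)/3 = (z² + 6*z)/3 = 2*z + z²/3)
y(-12)*(-172 + B(-16, -8)) = ((⅓)*(-12)*(6 - 12))*(-172 - 8) = ((⅓)*(-12)*(-6))*(-180) = 24*(-180) = -4320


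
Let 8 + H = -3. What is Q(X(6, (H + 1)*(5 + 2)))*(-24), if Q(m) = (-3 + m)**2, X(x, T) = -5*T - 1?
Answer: -2873184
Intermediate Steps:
H = -11 (H = -8 - 3 = -11)
X(x, T) = -1 - 5*T
Q(X(6, (H + 1)*(5 + 2)))*(-24) = (-3 + (-1 - 5*(-11 + 1)*(5 + 2)))**2*(-24) = (-3 + (-1 - (-50)*7))**2*(-24) = (-3 + (-1 - 5*(-70)))**2*(-24) = (-3 + (-1 + 350))**2*(-24) = (-3 + 349)**2*(-24) = 346**2*(-24) = 119716*(-24) = -2873184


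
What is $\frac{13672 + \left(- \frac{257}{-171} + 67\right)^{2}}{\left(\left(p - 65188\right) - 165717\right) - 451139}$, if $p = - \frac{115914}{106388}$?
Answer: $- \frac{28565217789112}{1060884138561813} \approx -0.026926$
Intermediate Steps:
$p = - \frac{57957}{53194}$ ($p = \left(-115914\right) \frac{1}{106388} = - \frac{57957}{53194} \approx -1.0895$)
$\frac{13672 + \left(- \frac{257}{-171} + 67\right)^{2}}{\left(\left(p - 65188\right) - 165717\right) - 451139} = \frac{13672 + \left(- \frac{257}{-171} + 67\right)^{2}}{\left(\left(- \frac{57957}{53194} - 65188\right) - 165717\right) - 451139} = \frac{13672 + \left(\left(-257\right) \left(- \frac{1}{171}\right) + 67\right)^{2}}{\left(- \frac{3467668429}{53194} - 165717\right) - 451139} = \frac{13672 + \left(\frac{257}{171} + 67\right)^{2}}{- \frac{12282818527}{53194} - 451139} = \frac{13672 + \left(\frac{11714}{171}\right)^{2}}{- \frac{36280706493}{53194}} = \left(13672 + \frac{137217796}{29241}\right) \left(- \frac{53194}{36280706493}\right) = \frac{537000748}{29241} \left(- \frac{53194}{36280706493}\right) = - \frac{28565217789112}{1060884138561813}$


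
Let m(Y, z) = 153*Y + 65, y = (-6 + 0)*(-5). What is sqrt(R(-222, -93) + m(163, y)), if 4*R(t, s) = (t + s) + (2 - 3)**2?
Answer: 3*sqrt(11078)/2 ≈ 157.88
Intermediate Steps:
y = 30 (y = -6*(-5) = 30)
m(Y, z) = 65 + 153*Y
R(t, s) = 1/4 + s/4 + t/4 (R(t, s) = ((t + s) + (2 - 3)**2)/4 = ((s + t) + (-1)**2)/4 = ((s + t) + 1)/4 = (1 + s + t)/4 = 1/4 + s/4 + t/4)
sqrt(R(-222, -93) + m(163, y)) = sqrt((1/4 + (1/4)*(-93) + (1/4)*(-222)) + (65 + 153*163)) = sqrt((1/4 - 93/4 - 111/2) + (65 + 24939)) = sqrt(-157/2 + 25004) = sqrt(49851/2) = 3*sqrt(11078)/2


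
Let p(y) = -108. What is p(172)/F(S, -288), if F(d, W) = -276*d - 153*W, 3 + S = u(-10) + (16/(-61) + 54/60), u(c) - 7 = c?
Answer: -5490/2315153 ≈ -0.0023713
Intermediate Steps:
u(c) = 7 + c
S = -3271/610 (S = -3 + ((7 - 10) + (16/(-61) + 54/60)) = -3 + (-3 + (16*(-1/61) + 54*(1/60))) = -3 + (-3 + (-16/61 + 9/10)) = -3 + (-3 + 389/610) = -3 - 1441/610 = -3271/610 ≈ -5.3623)
p(172)/F(S, -288) = -108/(-276*(-3271/610) - 153*(-288)) = -108/(451398/305 + 44064) = -108/13890918/305 = -108*305/13890918 = -5490/2315153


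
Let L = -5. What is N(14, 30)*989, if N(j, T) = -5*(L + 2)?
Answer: 14835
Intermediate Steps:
N(j, T) = 15 (N(j, T) = -5*(-5 + 2) = -5*(-3) = 15)
N(14, 30)*989 = 15*989 = 14835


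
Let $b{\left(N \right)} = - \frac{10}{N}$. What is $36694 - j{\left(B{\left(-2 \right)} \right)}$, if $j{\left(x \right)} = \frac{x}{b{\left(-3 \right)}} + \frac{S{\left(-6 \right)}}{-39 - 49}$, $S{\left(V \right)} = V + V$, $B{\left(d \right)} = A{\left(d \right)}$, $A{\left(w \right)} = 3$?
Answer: $\frac{2018113}{55} \approx 36693.0$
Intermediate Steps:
$B{\left(d \right)} = 3$
$S{\left(V \right)} = 2 V$
$j{\left(x \right)} = \frac{3}{22} + \frac{3 x}{10}$ ($j{\left(x \right)} = \frac{x}{\left(-10\right) \frac{1}{-3}} + \frac{2 \left(-6\right)}{-39 - 49} = \frac{x}{\left(-10\right) \left(- \frac{1}{3}\right)} - \frac{12}{-88} = \frac{x}{\frac{10}{3}} - - \frac{3}{22} = x \frac{3}{10} + \frac{3}{22} = \frac{3 x}{10} + \frac{3}{22} = \frac{3}{22} + \frac{3 x}{10}$)
$36694 - j{\left(B{\left(-2 \right)} \right)} = 36694 - \left(\frac{3}{22} + \frac{3}{10} \cdot 3\right) = 36694 - \left(\frac{3}{22} + \frac{9}{10}\right) = 36694 - \frac{57}{55} = \frac{2018113}{55}$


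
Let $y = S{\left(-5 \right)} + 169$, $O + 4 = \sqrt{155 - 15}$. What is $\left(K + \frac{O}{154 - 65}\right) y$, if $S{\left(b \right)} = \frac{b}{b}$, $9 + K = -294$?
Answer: $- \frac{4585070}{89} + \frac{340 \sqrt{35}}{89} \approx -51495.0$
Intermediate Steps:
$K = -303$ ($K = -9 - 294 = -303$)
$S{\left(b \right)} = 1$
$O = -4 + 2 \sqrt{35}$ ($O = -4 + \sqrt{155 - 15} = -4 + \sqrt{140} = -4 + 2 \sqrt{35} \approx 7.8322$)
$y = 170$ ($y = 1 + 169 = 170$)
$\left(K + \frac{O}{154 - 65}\right) y = \left(-303 + \frac{-4 + 2 \sqrt{35}}{154 - 65}\right) 170 = \left(-303 + \frac{-4 + 2 \sqrt{35}}{89}\right) 170 = \left(-303 + \left(-4 + 2 \sqrt{35}\right) \frac{1}{89}\right) 170 = \left(-303 - \left(\frac{4}{89} - \frac{2 \sqrt{35}}{89}\right)\right) 170 = \left(- \frac{26971}{89} + \frac{2 \sqrt{35}}{89}\right) 170 = - \frac{4585070}{89} + \frac{340 \sqrt{35}}{89}$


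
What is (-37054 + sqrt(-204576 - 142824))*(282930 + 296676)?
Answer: -21476720724 + 17388180*I*sqrt(386) ≈ -2.1477e+10 + 3.4162e+8*I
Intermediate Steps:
(-37054 + sqrt(-204576 - 142824))*(282930 + 296676) = (-37054 + sqrt(-347400))*579606 = (-37054 + 30*I*sqrt(386))*579606 = -21476720724 + 17388180*I*sqrt(386)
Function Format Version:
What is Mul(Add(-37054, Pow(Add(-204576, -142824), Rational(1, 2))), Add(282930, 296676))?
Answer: Add(-21476720724, Mul(17388180, I, Pow(386, Rational(1, 2)))) ≈ Add(-2.1477e+10, Mul(3.4162e+8, I))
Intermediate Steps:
Mul(Add(-37054, Pow(Add(-204576, -142824), Rational(1, 2))), Add(282930, 296676)) = Mul(Add(-37054, Pow(-347400, Rational(1, 2))), 579606) = Mul(Add(-37054, Mul(30, I, Pow(386, Rational(1, 2)))), 579606) = Add(-21476720724, Mul(17388180, I, Pow(386, Rational(1, 2))))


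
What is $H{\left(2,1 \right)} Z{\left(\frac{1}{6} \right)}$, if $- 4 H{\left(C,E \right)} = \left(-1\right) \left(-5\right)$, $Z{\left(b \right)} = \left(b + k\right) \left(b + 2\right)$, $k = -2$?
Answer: $\frac{715}{144} \approx 4.9653$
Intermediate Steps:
$Z{\left(b \right)} = \left(-2 + b\right) \left(2 + b\right)$ ($Z{\left(b \right)} = \left(b - 2\right) \left(b + 2\right) = \left(-2 + b\right) \left(2 + b\right)$)
$H{\left(C,E \right)} = - \frac{5}{4}$ ($H{\left(C,E \right)} = - \frac{\left(-1\right) \left(-5\right)}{4} = \left(- \frac{1}{4}\right) 5 = - \frac{5}{4}$)
$H{\left(2,1 \right)} Z{\left(\frac{1}{6} \right)} = - \frac{5 \left(-4 + \left(\frac{1}{6}\right)^{2}\right)}{4} = - \frac{5 \left(-4 + \frac{1}{36}\right)}{4} = \left(- \frac{5}{4}\right) \left(- \frac{143}{36}\right) = \frac{715}{144}$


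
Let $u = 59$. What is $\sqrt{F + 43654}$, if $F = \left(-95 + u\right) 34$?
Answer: $\sqrt{42430} \approx 205.99$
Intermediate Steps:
$F = -1224$ ($F = \left(-95 + 59\right) 34 = \left(-36\right) 34 = -1224$)
$\sqrt{F + 43654} = \sqrt{-1224 + 43654} = \sqrt{42430}$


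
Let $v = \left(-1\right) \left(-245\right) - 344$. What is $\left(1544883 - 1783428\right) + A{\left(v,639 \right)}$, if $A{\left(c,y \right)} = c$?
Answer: $-238644$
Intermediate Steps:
$v = -99$ ($v = 245 - 344 = -99$)
$\left(1544883 - 1783428\right) + A{\left(v,639 \right)} = \left(1544883 - 1783428\right) - 99 = -238545 - 99 = -238644$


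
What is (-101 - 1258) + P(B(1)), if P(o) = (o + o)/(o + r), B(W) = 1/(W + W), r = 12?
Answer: -33973/25 ≈ -1358.9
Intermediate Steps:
B(W) = 1/(2*W)
P(o) = 2*o/(12 + o) (P(o) = (o + o)/(o + 12) = (2*o)/(12 + o) = 2*o/(12 + o))
(-101 - 1258) + P(B(1)) = (-101 - 1258) + 2*((½)/1)/(12 + (½)/1) = -1359 + 2*((½)*1)/(12 + (½)*1) = -1359 + 2*(½)/(12 + ½) = -1359 + 2*(½)/(25/2) = -1359 + 2*(½)*(2/25) = -1359 + 2/25 = -33973/25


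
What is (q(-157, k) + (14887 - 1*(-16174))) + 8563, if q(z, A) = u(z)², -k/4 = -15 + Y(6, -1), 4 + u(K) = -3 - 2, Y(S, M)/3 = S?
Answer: 39705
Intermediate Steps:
Y(S, M) = 3*S
u(K) = -9 (u(K) = -4 + (-3 - 2) = -4 - 5 = -9)
k = -12 (k = -4*(-15 + 3*6) = -4*(-15 + 18) = -4*3 = -12)
q(z, A) = 81 (q(z, A) = (-9)² = 81)
(q(-157, k) + (14887 - 1*(-16174))) + 8563 = (81 + (14887 - 1*(-16174))) + 8563 = (81 + (14887 + 16174)) + 8563 = (81 + 31061) + 8563 = 31142 + 8563 = 39705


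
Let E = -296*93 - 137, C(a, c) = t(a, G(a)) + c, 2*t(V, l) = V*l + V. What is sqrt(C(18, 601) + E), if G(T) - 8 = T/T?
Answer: I*sqrt(26974) ≈ 164.24*I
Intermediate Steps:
G(T) = 9 (G(T) = 8 + T/T = 8 + 1 = 9)
t(V, l) = V/2 + V*l/2 (t(V, l) = (V*l + V)/2 = (V + V*l)/2 = V/2 + V*l/2)
C(a, c) = c + 5*a (C(a, c) = a*(1 + 9)/2 + c = (1/2)*a*10 + c = 5*a + c = c + 5*a)
E = -27665 (E = -27528 - 137 = -27665)
sqrt(C(18, 601) + E) = sqrt((601 + 5*18) - 27665) = sqrt((601 + 90) - 27665) = sqrt(691 - 27665) = sqrt(-26974) = I*sqrt(26974)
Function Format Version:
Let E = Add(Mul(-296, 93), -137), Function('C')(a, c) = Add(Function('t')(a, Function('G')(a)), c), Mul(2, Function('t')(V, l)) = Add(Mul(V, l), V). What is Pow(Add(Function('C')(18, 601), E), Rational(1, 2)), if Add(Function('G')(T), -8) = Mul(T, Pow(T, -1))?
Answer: Mul(I, Pow(26974, Rational(1, 2))) ≈ Mul(164.24, I)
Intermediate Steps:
Function('G')(T) = 9 (Function('G')(T) = Add(8, Mul(T, Pow(T, -1))) = Add(8, 1) = 9)
Function('t')(V, l) = Add(Mul(Rational(1, 2), V), Mul(Rational(1, 2), V, l)) (Function('t')(V, l) = Mul(Rational(1, 2), Add(Mul(V, l), V)) = Mul(Rational(1, 2), Add(V, Mul(V, l))) = Add(Mul(Rational(1, 2), V), Mul(Rational(1, 2), V, l)))
Function('C')(a, c) = Add(c, Mul(5, a)) (Function('C')(a, c) = Add(Mul(Rational(1, 2), a, Add(1, 9)), c) = Add(Mul(Rational(1, 2), a, 10), c) = Add(Mul(5, a), c) = Add(c, Mul(5, a)))
E = -27665 (E = Add(-27528, -137) = -27665)
Pow(Add(Function('C')(18, 601), E), Rational(1, 2)) = Pow(Add(Add(601, Mul(5, 18)), -27665), Rational(1, 2)) = Pow(Add(Add(601, 90), -27665), Rational(1, 2)) = Pow(Add(691, -27665), Rational(1, 2)) = Pow(-26974, Rational(1, 2)) = Mul(I, Pow(26974, Rational(1, 2)))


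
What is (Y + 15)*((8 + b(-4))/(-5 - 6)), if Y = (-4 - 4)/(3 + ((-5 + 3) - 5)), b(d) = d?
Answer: -68/11 ≈ -6.1818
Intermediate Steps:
Y = 2 (Y = -8/(3 + (-2 - 5)) = -8/(3 - 7) = -8/(-4) = -8*(-¼) = 2)
(Y + 15)*((8 + b(-4))/(-5 - 6)) = (2 + 15)*((8 - 4)/(-5 - 6)) = 17*(4/(-11)) = 17*(4*(-1/11)) = 17*(-4/11) = -68/11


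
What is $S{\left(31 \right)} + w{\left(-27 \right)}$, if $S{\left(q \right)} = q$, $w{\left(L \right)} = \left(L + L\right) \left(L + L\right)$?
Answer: $2947$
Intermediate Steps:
$w{\left(L \right)} = 4 L^{2}$ ($w{\left(L \right)} = 2 L 2 L = 4 L^{2}$)
$S{\left(31 \right)} + w{\left(-27 \right)} = 31 + 4 \left(-27\right)^{2} = 31 + 4 \cdot 729 = 31 + 2916 = 2947$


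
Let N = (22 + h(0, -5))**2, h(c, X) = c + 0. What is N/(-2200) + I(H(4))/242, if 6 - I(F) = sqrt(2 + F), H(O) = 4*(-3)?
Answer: -1181/6050 - I*sqrt(10)/242 ≈ -0.19521 - 0.013067*I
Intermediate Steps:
H(O) = -12
I(F) = 6 - sqrt(2 + F)
h(c, X) = c
N = 484 (N = (22 + 0)**2 = 22**2 = 484)
N/(-2200) + I(H(4))/242 = 484/(-2200) + (6 - sqrt(2 - 12))/242 = 484*(-1/2200) + (6 - sqrt(-10))*(1/242) = -11/50 + (6 - I*sqrt(10))*(1/242) = -11/50 + (3/121 - I*sqrt(10)/242) = -1181/6050 - I*sqrt(10)/242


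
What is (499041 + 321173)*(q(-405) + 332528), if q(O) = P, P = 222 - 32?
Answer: 272899961652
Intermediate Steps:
P = 190
q(O) = 190
(499041 + 321173)*(q(-405) + 332528) = (499041 + 321173)*(190 + 332528) = 820214*332718 = 272899961652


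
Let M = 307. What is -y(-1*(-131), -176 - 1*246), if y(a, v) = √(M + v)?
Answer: -I*√115 ≈ -10.724*I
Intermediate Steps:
y(a, v) = √(307 + v)
-y(-1*(-131), -176 - 1*246) = -√(307 + (-176 - 1*246)) = -√(307 + (-176 - 246)) = -√(307 - 422) = -√(-115) = -I*√115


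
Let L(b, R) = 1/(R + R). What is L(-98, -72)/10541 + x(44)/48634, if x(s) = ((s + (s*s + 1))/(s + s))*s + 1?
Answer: 752476591/36910871568 ≈ 0.020386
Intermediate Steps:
L(b, R) = 1/(2*R)
x(s) = 3/2 + s/2 + s²/2 (x(s) = ((s + (s² + 1))/((2*s)))*s + 1 = ((s + (1 + s²))*(1/(2*s)))*s + 1 = ((1 + s + s²)*(1/(2*s)))*s + 1 = ((1 + s + s²)/(2*s))*s + 1 = (½ + s/2 + s²/2) + 1 = 3/2 + s/2 + s²/2)
L(-98, -72)/10541 + x(44)/48634 = ((½)/(-72))/10541 + (3/2 + (½)*44 + (½)*44²)/48634 = ((½)*(-1/72))*(1/10541) + (3/2 + 22 + (½)*1936)*(1/48634) = -1/144*1/10541 + (3/2 + 22 + 968)*(1/48634) = -1/1517904 + (1983/2)*(1/48634) = -1/1517904 + 1983/97268 = 752476591/36910871568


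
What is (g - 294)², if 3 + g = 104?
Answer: 37249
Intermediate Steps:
g = 101 (g = -3 + 104 = 101)
(g - 294)² = (101 - 294)² = (-193)² = 37249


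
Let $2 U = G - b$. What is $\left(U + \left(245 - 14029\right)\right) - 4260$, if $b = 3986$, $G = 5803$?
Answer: $- \frac{34271}{2} \approx -17136.0$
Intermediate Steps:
$U = \frac{1817}{2}$ ($U = \frac{5803 - 3986}{2} = \frac{1}{2} \cdot 1817 = \frac{1817}{2} \approx 908.5$)
$\left(U + \left(245 - 14029\right)\right) - 4260 = \left(\frac{1817}{2} + \left(245 - 14029\right)\right) - 4260 = \left(\frac{1817}{2} - 13784\right) - 4260 = - \frac{25751}{2} - 4260 = - \frac{34271}{2}$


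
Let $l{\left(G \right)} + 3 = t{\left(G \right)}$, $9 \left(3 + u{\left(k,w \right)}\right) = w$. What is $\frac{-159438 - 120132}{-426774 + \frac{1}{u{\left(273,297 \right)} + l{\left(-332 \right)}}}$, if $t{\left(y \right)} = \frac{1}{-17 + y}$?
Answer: $\frac{2634108540}{4021064279} \approx 0.65508$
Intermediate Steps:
$u{\left(k,w \right)} = -3 + \frac{w}{9}$
$l{\left(G \right)} = -3 + \frac{1}{-17 + G}$
$\frac{-159438 - 120132}{-426774 + \frac{1}{u{\left(273,297 \right)} + l{\left(-332 \right)}}} = \frac{-159438 - 120132}{-426774 + \frac{1}{\left(-3 + \frac{1}{9} \cdot 297\right) + \frac{52 - -996}{-17 - 332}}} = - \frac{279570}{-426774 + \frac{1}{\left(-3 + 33\right) + \frac{52 + 996}{-349}}} = - \frac{279570}{-426774 + \frac{1}{30 - \frac{1048}{349}}} = - \frac{279570}{-426774 + \frac{1}{\frac{9422}{349}}} = - \frac{279570}{-426774 + \frac{349}{9422}} = - \frac{279570}{- \frac{4021064279}{9422}} = \left(-279570\right) \left(- \frac{9422}{4021064279}\right) = \frac{2634108540}{4021064279}$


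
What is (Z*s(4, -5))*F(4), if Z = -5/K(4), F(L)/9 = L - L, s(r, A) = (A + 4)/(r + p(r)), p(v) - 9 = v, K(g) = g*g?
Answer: 0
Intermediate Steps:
K(g) = g**2
p(v) = 9 + v
s(r, A) = (4 + A)/(9 + 2*r) (s(r, A) = (A + 4)/(r + (9 + r)) = (4 + A)/(9 + 2*r))
F(L) = 0 (F(L) = 9*(L - L) = 9*0 = 0)
Z = -5/16 (Z = -5/(4**2) = -5/16 ≈ -0.31250)
(Z*s(4, -5))*F(4) = -5*(4 - 5)/(16*(9 + 2*4))*0 = -5*(-1)/(16*(9 + 8))*0 = -5*(-1)/(16*17)*0 = -5*(-1)/272*0 = -5/16*(-1/17)*0 = (5/272)*0 = 0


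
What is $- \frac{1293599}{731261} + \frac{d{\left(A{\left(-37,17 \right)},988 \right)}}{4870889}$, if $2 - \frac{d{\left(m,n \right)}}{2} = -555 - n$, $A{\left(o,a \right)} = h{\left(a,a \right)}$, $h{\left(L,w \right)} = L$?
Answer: $- \frac{6298717543021}{3561891161029} \approx -1.7684$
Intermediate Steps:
$A{\left(o,a \right)} = a$
$d{\left(m,n \right)} = 1114 + 2 n$ ($d{\left(m,n \right)} = 4 - 2 \left(-555 - n\right) = 4 + \left(1110 + 2 n\right) = 1114 + 2 n$)
$- \frac{1293599}{731261} + \frac{d{\left(A{\left(-37,17 \right)},988 \right)}}{4870889} = - \frac{1293599}{731261} + \frac{1114 + 2 \cdot 988}{4870889} = \left(-1293599\right) \frac{1}{731261} + \left(1114 + 1976\right) \frac{1}{4870889} = - \frac{1293599}{731261} + 3090 \cdot \frac{1}{4870889} = - \frac{1293599}{731261} + \frac{3090}{4870889} = - \frac{6298717543021}{3561891161029}$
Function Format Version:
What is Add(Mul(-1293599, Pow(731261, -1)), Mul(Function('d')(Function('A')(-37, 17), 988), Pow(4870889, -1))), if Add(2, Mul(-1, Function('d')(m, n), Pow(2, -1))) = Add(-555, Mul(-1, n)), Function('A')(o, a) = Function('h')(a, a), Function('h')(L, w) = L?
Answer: Rational(-6298717543021, 3561891161029) ≈ -1.7684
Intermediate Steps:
Function('A')(o, a) = a
Function('d')(m, n) = Add(1114, Mul(2, n)) (Function('d')(m, n) = Add(4, Mul(-2, Add(-555, Mul(-1, n)))) = Add(4, Add(1110, Mul(2, n))) = Add(1114, Mul(2, n)))
Add(Mul(-1293599, Pow(731261, -1)), Mul(Function('d')(Function('A')(-37, 17), 988), Pow(4870889, -1))) = Add(Mul(-1293599, Pow(731261, -1)), Mul(Add(1114, Mul(2, 988)), Pow(4870889, -1))) = Add(Mul(-1293599, Rational(1, 731261)), Mul(Add(1114, 1976), Rational(1, 4870889))) = Add(Rational(-1293599, 731261), Mul(3090, Rational(1, 4870889))) = Add(Rational(-1293599, 731261), Rational(3090, 4870889)) = Rational(-6298717543021, 3561891161029)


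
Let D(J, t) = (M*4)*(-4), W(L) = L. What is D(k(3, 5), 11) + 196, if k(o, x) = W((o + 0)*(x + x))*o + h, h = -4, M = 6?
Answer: 100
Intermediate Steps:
k(o, x) = -4 + 2*x*o² (k(o, x) = ((o + 0)*(x + x))*o - 4 = (o*(2*x))*o - 4 = (2*o*x)*o - 4 = 2*x*o² - 4 = -4 + 2*x*o²)
D(J, t) = -96 (D(J, t) = (6*4)*(-4) = 24*(-4) = -96)
D(k(3, 5), 11) + 196 = -96 + 196 = 100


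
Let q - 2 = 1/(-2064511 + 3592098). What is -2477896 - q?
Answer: -3785204772127/1527587 ≈ -2.4779e+6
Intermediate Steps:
q = 3055175/1527587 (q = 2 + 1/(-2064511 + 3592098) = 2 + 1/1527587 = 3055175/1527587 ≈ 2.0000)
-2477896 - q = -2477896 - 1*3055175/1527587 = -2477896 - 3055175/1527587 = -3785204772127/1527587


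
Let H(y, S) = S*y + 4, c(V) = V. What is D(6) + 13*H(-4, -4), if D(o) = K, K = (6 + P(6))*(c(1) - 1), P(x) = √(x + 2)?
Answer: 260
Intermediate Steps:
P(x) = √(2 + x)
H(y, S) = 4 + S*y
K = 0 (K = (6 + √(2 + 6))*(1 - 1) = (6 + √8)*0 = (6 + 2*√2)*0 = 0)
D(o) = 0
D(6) + 13*H(-4, -4) = 0 + 13*(4 - 4*(-4)) = 0 + 13*(4 + 16) = 0 + 13*20 = 0 + 260 = 260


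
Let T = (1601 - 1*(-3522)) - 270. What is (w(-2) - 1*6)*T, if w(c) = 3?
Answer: -14559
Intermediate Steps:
T = 4853 (T = (1601 + 3522) - 270 = 5123 - 270 = 4853)
(w(-2) - 1*6)*T = (3 - 1*6)*4853 = (3 - 6)*4853 = -3*4853 = -14559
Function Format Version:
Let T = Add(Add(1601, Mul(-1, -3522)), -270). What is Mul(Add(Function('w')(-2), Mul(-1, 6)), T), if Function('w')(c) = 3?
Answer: -14559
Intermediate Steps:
T = 4853 (T = Add(Add(1601, 3522), -270) = Add(5123, -270) = 4853)
Mul(Add(Function('w')(-2), Mul(-1, 6)), T) = Mul(Add(3, Mul(-1, 6)), 4853) = Mul(Add(3, -6), 4853) = Mul(-3, 4853) = -14559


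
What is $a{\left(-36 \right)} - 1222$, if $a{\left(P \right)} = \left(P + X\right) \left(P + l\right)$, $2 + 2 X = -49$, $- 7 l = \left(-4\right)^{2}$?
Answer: $\frac{7928}{7} \approx 1132.6$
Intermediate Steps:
$l = - \frac{16}{7}$ ($l = - \frac{\left(-4\right)^{2}}{7} = \left(- \frac{1}{7}\right) 16 = - \frac{16}{7} \approx -2.2857$)
$X = - \frac{51}{2}$ ($X = -1 + \frac{1}{2} \left(-49\right) = -1 - \frac{49}{2} = - \frac{51}{2} \approx -25.5$)
$a{\left(P \right)} = \left(- \frac{51}{2} + P\right) \left(- \frac{16}{7} + P\right)$ ($a{\left(P \right)} = \left(P - \frac{51}{2}\right) \left(P - \frac{16}{7}\right) = \left(- \frac{51}{2} + P\right) \left(- \frac{16}{7} + P\right)$)
$a{\left(-36 \right)} - 1222 = \left(\frac{408}{7} + \left(-36\right)^{2} - - \frac{7002}{7}\right) - 1222 = \left(\frac{408}{7} + 1296 + \frac{7002}{7}\right) - 1222 = \frac{16482}{7} - 1222 = \frac{7928}{7}$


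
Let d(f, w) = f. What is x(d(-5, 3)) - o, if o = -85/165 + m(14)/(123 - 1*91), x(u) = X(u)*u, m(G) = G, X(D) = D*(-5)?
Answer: -65959/528 ≈ -124.92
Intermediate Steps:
X(D) = -5*D
x(u) = -5*u**2 (x(u) = (-5*u)*u = -5*u**2)
o = -41/528 (o = -85/165 + 14/(123 - 1*91) = -85*1/165 + 14/(123 - 91) = -17/33 + 14/32 = -17/33 + 14*(1/32) = -17/33 + 7/16 = -41/528 ≈ -0.077652)
x(d(-5, 3)) - o = -5*(-5)**2 - 1*(-41/528) = -5*25 + 41/528 = -125 + 41/528 = -65959/528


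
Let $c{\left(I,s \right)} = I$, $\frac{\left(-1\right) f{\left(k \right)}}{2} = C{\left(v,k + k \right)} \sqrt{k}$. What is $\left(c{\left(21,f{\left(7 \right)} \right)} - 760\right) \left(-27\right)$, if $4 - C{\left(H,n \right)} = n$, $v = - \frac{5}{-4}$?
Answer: $19953$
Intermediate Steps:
$v = \frac{5}{4}$ ($v = \left(-5\right) \left(- \frac{1}{4}\right) = \frac{5}{4} \approx 1.25$)
$C{\left(H,n \right)} = 4 - n$
$f{\left(k \right)} = - 2 \sqrt{k} \left(4 - 2 k\right)$ ($f{\left(k \right)} = - 2 \left(4 - \left(k + k\right)\right) \sqrt{k} = - 2 \left(4 - 2 k\right) \sqrt{k} = - 2 \sqrt{k} \left(4 - 2 k\right)$)
$\left(c{\left(21,f{\left(7 \right)} \right)} - 760\right) \left(-27\right) = \left(21 - 760\right) \left(-27\right) = \left(-739\right) \left(-27\right) = 19953$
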